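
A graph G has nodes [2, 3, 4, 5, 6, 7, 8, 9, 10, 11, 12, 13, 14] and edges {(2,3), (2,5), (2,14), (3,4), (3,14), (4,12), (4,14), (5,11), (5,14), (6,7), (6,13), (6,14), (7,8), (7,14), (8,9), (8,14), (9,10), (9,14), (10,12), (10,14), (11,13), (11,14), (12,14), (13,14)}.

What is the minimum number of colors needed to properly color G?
χ(G) = 3

Clique number ω(G) = 3 (lower bound: χ ≥ ω).
The clique on [2, 3, 14] has size 3, forcing χ ≥ 3, and the coloring below uses 3 colors, so χ(G) = 3.
A valid 3-coloring: color 1: [14]; color 2: [2, 4, 6, 8, 10, 11]; color 3: [3, 5, 7, 9, 12, 13].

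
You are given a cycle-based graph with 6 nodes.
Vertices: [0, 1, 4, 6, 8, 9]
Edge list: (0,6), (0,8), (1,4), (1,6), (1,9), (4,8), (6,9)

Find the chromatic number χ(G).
Clique number ω(G) = 3 (lower bound: χ ≥ ω).
The clique on [1, 6, 9] has size 3, forcing χ ≥ 3, and the coloring below uses 3 colors, so χ(G) = 3.
A valid 3-coloring: color 1: [0, 1]; color 2: [6, 8]; color 3: [4, 9].

χ(G) = 3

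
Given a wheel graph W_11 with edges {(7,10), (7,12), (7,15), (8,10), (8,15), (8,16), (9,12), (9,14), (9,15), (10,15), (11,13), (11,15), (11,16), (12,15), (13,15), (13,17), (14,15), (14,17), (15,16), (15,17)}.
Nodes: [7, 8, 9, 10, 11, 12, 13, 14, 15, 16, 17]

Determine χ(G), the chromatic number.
Clique number ω(G) = 3 (lower bound: χ ≥ ω).
The clique on [7, 10, 15] has size 3, forcing χ ≥ 3, and the coloring below uses 3 colors, so χ(G) = 3.
A valid 3-coloring: color 1: [15]; color 2: [7, 8, 9, 11, 17]; color 3: [10, 12, 13, 14, 16].

χ(G) = 3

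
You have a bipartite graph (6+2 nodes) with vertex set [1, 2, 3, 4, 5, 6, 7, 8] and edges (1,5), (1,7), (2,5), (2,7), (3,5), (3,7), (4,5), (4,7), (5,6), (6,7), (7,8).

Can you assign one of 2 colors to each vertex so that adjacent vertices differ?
A valid 2-coloring: color 1: [5, 7]; color 2: [1, 2, 3, 4, 6, 8].
(χ(G) = 2 ≤ 2.)

Yes, G is 2-colorable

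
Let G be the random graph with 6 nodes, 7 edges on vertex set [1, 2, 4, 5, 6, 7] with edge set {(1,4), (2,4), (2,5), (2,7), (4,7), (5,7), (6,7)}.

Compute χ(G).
χ(G) = 3

Clique number ω(G) = 3 (lower bound: χ ≥ ω).
The clique on [2, 4, 7] has size 3, forcing χ ≥ 3, and the coloring below uses 3 colors, so χ(G) = 3.
A valid 3-coloring: color 1: [1, 7]; color 2: [2, 6]; color 3: [4, 5].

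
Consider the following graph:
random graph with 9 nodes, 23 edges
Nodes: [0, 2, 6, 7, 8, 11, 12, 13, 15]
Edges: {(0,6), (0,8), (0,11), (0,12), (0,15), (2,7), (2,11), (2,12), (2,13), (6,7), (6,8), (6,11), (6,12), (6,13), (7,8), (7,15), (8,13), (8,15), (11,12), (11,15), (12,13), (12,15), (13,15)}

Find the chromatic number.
χ(G) = 4

Clique number ω(G) = 4 (lower bound: χ ≥ ω).
The clique on [0, 6, 11, 12] has size 4, forcing χ ≥ 4, and the coloring below uses 4 colors, so χ(G) = 4.
A valid 4-coloring: color 1: [2, 6, 15]; color 2: [8, 12]; color 3: [0, 7, 13]; color 4: [11].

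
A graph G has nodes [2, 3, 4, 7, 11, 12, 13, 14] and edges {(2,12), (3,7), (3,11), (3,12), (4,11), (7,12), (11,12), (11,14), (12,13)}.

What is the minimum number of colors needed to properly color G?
χ(G) = 3

Clique number ω(G) = 3 (lower bound: χ ≥ ω).
The clique on [3, 11, 12] has size 3, forcing χ ≥ 3, and the coloring below uses 3 colors, so χ(G) = 3.
A valid 3-coloring: color 1: [4, 12, 14]; color 2: [2, 7, 11, 13]; color 3: [3].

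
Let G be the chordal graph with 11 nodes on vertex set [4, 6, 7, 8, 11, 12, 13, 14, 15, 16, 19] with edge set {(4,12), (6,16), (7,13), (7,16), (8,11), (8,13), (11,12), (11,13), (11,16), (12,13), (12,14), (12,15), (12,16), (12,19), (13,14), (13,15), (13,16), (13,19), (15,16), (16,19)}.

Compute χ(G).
χ(G) = 4

Clique number ω(G) = 4 (lower bound: χ ≥ ω).
The clique on [11, 12, 13, 16] has size 4, forcing χ ≥ 4, and the coloring below uses 4 colors, so χ(G) = 4.
A valid 4-coloring: color 1: [4, 6, 13]; color 2: [8, 14, 16]; color 3: [7, 12]; color 4: [11, 15, 19].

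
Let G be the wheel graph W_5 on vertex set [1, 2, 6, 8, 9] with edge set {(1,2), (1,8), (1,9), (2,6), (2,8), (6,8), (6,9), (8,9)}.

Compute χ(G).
χ(G) = 3

Clique number ω(G) = 3 (lower bound: χ ≥ ω).
The clique on [1, 8, 9] has size 3, forcing χ ≥ 3, and the coloring below uses 3 colors, so χ(G) = 3.
A valid 3-coloring: color 1: [8]; color 2: [1, 6]; color 3: [2, 9].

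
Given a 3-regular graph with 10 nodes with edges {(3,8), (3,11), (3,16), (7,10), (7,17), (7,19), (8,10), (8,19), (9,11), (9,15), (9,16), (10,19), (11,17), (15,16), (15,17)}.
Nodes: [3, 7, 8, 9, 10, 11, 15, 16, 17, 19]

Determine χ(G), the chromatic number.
χ(G) = 3

Clique number ω(G) = 3 (lower bound: χ ≥ ω).
The clique on [7, 10, 19] has size 3, forcing χ ≥ 3, and the coloring below uses 3 colors, so χ(G) = 3.
A valid 3-coloring: color 1: [7, 8, 11, 15]; color 2: [3, 9, 17, 19]; color 3: [10, 16].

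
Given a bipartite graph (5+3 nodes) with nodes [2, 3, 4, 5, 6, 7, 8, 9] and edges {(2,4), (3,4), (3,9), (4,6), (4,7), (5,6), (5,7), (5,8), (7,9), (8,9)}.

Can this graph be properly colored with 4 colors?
Yes, G is 4-colorable

A valid 4-coloring: color 1: [4, 5, 9]; color 2: [2, 3, 6, 7, 8].
(χ(G) = 2 ≤ 4.)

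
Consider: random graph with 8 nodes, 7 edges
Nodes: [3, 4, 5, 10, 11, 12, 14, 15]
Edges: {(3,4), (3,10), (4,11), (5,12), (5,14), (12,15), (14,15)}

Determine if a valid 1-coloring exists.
No, G is not 1-colorable

Edge (3,10) forces its endpoints to differ, so 1 color is not enough.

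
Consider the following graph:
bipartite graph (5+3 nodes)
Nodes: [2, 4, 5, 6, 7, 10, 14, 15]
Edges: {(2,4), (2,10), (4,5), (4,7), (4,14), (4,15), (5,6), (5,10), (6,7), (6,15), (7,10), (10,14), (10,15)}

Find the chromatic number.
Clique number ω(G) = 2 (lower bound: χ ≥ ω).
The graph is bipartite (no odd cycle), so 2 colors suffice: χ(G) = 2.
A valid 2-coloring: color 1: [4, 6, 10]; color 2: [2, 5, 7, 14, 15].

χ(G) = 2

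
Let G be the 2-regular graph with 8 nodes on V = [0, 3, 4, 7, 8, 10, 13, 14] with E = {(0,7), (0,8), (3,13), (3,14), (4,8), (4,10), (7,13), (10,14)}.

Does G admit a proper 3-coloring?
A valid 3-coloring: color 1: [0, 4, 13, 14]; color 2: [3, 7, 8, 10].
(χ(G) = 2 ≤ 3.)

Yes, G is 3-colorable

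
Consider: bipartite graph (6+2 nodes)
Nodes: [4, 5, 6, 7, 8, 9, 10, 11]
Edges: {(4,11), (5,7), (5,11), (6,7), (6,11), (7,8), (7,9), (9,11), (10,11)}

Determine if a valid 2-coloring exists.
A valid 2-coloring: color 1: [7, 11]; color 2: [4, 5, 6, 8, 9, 10].
(χ(G) = 2 ≤ 2.)

Yes, G is 2-colorable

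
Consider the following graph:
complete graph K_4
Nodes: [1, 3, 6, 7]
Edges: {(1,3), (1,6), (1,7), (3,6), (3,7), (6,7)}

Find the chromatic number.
Clique number ω(G) = 4 (lower bound: χ ≥ ω).
The clique on [1, 3, 6, 7] has size 4, forcing χ ≥ 4, and the coloring below uses 4 colors, so χ(G) = 4.
A valid 4-coloring: color 1: [7]; color 2: [6]; color 3: [1]; color 4: [3].

χ(G) = 4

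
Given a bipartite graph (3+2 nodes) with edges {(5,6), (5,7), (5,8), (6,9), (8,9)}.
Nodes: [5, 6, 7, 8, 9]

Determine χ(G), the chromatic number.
χ(G) = 2

Clique number ω(G) = 2 (lower bound: χ ≥ ω).
The graph is bipartite (no odd cycle), so 2 colors suffice: χ(G) = 2.
A valid 2-coloring: color 1: [5, 9]; color 2: [6, 7, 8].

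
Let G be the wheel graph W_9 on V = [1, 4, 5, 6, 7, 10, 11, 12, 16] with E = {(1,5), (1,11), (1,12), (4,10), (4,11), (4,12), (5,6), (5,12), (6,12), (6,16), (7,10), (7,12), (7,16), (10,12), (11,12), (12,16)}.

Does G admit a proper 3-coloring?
Yes, G is 3-colorable

A valid 3-coloring: color 1: [12]; color 2: [1, 4, 6, 7]; color 3: [5, 10, 11, 16].
(χ(G) = 3 ≤ 3.)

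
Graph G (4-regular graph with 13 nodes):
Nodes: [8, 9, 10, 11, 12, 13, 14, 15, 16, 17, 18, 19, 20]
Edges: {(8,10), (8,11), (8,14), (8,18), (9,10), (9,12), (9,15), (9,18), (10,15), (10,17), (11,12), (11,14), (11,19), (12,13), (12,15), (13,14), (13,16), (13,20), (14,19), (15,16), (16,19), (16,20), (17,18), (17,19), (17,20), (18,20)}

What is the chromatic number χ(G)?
Clique number ω(G) = 3 (lower bound: χ ≥ ω).
The clique on [8, 11, 14] has size 3, forcing χ ≥ 3, and the coloring below uses 3 colors, so χ(G) = 3.
A valid 3-coloring: color 1: [11, 13, 15, 17]; color 2: [8, 9, 19, 20]; color 3: [10, 12, 14, 16, 18].

χ(G) = 3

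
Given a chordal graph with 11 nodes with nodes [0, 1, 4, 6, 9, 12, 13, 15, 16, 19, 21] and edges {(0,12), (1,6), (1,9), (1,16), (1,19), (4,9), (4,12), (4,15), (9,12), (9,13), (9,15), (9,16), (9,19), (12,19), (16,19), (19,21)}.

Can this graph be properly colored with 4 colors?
Yes, G is 4-colorable

A valid 4-coloring: color 1: [0, 6, 9, 21]; color 2: [4, 13, 19]; color 3: [1, 12, 15]; color 4: [16].
(χ(G) = 4 ≤ 4.)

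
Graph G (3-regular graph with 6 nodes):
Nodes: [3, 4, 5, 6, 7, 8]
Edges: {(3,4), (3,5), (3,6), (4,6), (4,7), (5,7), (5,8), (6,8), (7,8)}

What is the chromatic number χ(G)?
Clique number ω(G) = 3 (lower bound: χ ≥ ω).
The clique on [5, 7, 8] has size 3, forcing χ ≥ 3, and the coloring below uses 3 colors, so χ(G) = 3.
A valid 3-coloring: color 1: [6, 7]; color 2: [3, 8]; color 3: [4, 5].

χ(G) = 3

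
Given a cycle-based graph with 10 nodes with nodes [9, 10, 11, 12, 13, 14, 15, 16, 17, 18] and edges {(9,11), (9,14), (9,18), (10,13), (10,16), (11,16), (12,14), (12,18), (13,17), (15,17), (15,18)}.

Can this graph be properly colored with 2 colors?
A valid 2-coloring: color 1: [9, 12, 13, 15, 16]; color 2: [10, 11, 14, 17, 18].
(χ(G) = 2 ≤ 2.)

Yes, G is 2-colorable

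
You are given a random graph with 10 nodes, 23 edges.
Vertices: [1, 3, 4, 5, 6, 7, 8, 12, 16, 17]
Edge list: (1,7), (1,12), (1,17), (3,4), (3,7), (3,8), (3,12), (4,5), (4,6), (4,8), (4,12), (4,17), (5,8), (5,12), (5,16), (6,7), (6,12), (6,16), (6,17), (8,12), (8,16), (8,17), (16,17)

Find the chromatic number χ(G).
χ(G) = 4

Clique number ω(G) = 4 (lower bound: χ ≥ ω).
The clique on [3, 4, 8, 12] has size 4, forcing χ ≥ 4, and the coloring below uses 4 colors, so χ(G) = 4.
A valid 4-coloring: color 1: [1, 6, 8]; color 2: [4, 7, 16]; color 3: [12, 17]; color 4: [3, 5].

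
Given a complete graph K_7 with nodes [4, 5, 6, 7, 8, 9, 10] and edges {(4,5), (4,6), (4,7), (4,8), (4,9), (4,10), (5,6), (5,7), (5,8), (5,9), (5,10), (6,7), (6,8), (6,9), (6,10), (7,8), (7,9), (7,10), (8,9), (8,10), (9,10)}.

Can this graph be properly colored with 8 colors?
A valid 8-coloring: color 1: [6]; color 2: [4]; color 3: [7]; color 4: [8]; color 5: [5]; color 6: [9]; color 7: [10].
(χ(G) = 7 ≤ 8.)

Yes, G is 8-colorable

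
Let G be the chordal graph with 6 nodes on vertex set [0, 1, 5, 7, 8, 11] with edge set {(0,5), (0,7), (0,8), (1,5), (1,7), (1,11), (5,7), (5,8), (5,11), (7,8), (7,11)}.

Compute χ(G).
χ(G) = 4

Clique number ω(G) = 4 (lower bound: χ ≥ ω).
The clique on [0, 5, 7, 8] has size 4, forcing χ ≥ 4, and the coloring below uses 4 colors, so χ(G) = 4.
A valid 4-coloring: color 1: [7]; color 2: [5]; color 3: [1, 8]; color 4: [0, 11].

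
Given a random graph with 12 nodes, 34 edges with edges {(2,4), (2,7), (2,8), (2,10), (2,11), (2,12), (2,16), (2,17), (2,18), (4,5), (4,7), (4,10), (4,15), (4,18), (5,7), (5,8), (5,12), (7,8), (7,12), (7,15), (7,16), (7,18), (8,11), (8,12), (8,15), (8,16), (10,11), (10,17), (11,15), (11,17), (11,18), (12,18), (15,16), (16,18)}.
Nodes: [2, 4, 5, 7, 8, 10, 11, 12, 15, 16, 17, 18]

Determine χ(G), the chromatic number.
Clique number ω(G) = 4 (lower bound: χ ≥ ω).
The clique on [2, 10, 11, 17] has size 4, forcing χ ≥ 4, and the coloring below uses 4 colors, so χ(G) = 4.
A valid 4-coloring: color 1: [2, 5, 15]; color 2: [7, 11]; color 3: [8, 10, 18]; color 4: [4, 12, 16, 17].

χ(G) = 4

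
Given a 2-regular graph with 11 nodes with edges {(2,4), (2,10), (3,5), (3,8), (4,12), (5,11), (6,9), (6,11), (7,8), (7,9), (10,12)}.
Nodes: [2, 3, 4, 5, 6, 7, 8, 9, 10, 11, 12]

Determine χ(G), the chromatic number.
Clique number ω(G) = 2 (lower bound: χ ≥ ω).
Odd cycle [6, 9, 7, 8, 3, 5, 11] needs 3 colors (χ ≥ 3).
The coloring below uses 3 colors, so χ(G) = 3.
A valid 3-coloring: color 1: [4, 5, 6, 7, 10]; color 2: [2, 3, 9, 11, 12]; color 3: [8].

χ(G) = 3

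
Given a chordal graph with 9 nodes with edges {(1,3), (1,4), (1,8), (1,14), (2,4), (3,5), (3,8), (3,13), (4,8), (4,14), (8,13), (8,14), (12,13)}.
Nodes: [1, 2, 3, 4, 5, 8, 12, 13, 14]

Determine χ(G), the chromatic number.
Clique number ω(G) = 4 (lower bound: χ ≥ ω).
The clique on [1, 4, 8, 14] has size 4, forcing χ ≥ 4, and the coloring below uses 4 colors, so χ(G) = 4.
A valid 4-coloring: color 1: [2, 5, 8, 12]; color 2: [3, 4]; color 3: [1, 13]; color 4: [14].

χ(G) = 4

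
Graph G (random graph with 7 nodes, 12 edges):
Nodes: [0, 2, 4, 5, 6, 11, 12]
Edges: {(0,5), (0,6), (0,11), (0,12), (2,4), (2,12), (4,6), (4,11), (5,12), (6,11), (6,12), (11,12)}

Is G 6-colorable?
Yes, G is 6-colorable

A valid 6-coloring: color 1: [4, 12]; color 2: [2, 5, 6]; color 3: [0]; color 4: [11].
(χ(G) = 4 ≤ 6.)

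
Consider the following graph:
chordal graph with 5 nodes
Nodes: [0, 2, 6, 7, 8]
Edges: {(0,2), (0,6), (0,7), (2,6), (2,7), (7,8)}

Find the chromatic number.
χ(G) = 3

Clique number ω(G) = 3 (lower bound: χ ≥ ω).
The clique on [0, 2, 6] has size 3, forcing χ ≥ 3, and the coloring below uses 3 colors, so χ(G) = 3.
A valid 3-coloring: color 1: [0, 8]; color 2: [2]; color 3: [6, 7].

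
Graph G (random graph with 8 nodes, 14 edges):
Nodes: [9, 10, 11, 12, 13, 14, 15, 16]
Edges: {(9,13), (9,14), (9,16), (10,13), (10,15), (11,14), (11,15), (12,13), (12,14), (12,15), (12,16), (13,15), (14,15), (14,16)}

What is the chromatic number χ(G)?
Clique number ω(G) = 3 (lower bound: χ ≥ ω).
The clique on [10, 13, 15] has size 3, forcing χ ≥ 3, and the coloring below uses 3 colors, so χ(G) = 3.
A valid 3-coloring: color 1: [13, 14]; color 2: [15, 16]; color 3: [9, 10, 11, 12].

χ(G) = 3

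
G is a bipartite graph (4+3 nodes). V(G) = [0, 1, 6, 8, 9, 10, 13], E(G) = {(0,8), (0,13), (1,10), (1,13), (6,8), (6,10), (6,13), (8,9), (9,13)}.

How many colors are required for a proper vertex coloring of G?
Clique number ω(G) = 2 (lower bound: χ ≥ ω).
The graph is bipartite (no odd cycle), so 2 colors suffice: χ(G) = 2.
A valid 2-coloring: color 1: [8, 10, 13]; color 2: [0, 1, 6, 9].

χ(G) = 2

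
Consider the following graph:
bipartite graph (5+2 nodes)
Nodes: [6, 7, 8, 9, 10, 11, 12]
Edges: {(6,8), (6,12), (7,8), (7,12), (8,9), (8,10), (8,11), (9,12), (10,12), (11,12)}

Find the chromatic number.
Clique number ω(G) = 2 (lower bound: χ ≥ ω).
The graph is bipartite (no odd cycle), so 2 colors suffice: χ(G) = 2.
A valid 2-coloring: color 1: [8, 12]; color 2: [6, 7, 9, 10, 11].

χ(G) = 2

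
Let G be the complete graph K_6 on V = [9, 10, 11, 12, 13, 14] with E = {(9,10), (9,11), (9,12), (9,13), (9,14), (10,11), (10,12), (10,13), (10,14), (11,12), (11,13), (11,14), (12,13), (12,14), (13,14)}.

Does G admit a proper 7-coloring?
A valid 7-coloring: color 1: [11]; color 2: [12]; color 3: [14]; color 4: [10]; color 5: [9]; color 6: [13].
(χ(G) = 6 ≤ 7.)

Yes, G is 7-colorable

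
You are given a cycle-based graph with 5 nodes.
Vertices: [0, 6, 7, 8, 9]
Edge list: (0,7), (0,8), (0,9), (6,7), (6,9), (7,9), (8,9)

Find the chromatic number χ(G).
Clique number ω(G) = 3 (lower bound: χ ≥ ω).
The clique on [0, 8, 9] has size 3, forcing χ ≥ 3, and the coloring below uses 3 colors, so χ(G) = 3.
A valid 3-coloring: color 1: [9]; color 2: [0, 6]; color 3: [7, 8].

χ(G) = 3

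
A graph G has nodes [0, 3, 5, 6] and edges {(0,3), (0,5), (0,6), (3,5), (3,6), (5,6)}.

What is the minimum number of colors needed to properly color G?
Clique number ω(G) = 4 (lower bound: χ ≥ ω).
The clique on [0, 3, 5, 6] has size 4, forcing χ ≥ 4, and the coloring below uses 4 colors, so χ(G) = 4.
A valid 4-coloring: color 1: [3]; color 2: [0]; color 3: [6]; color 4: [5].

χ(G) = 4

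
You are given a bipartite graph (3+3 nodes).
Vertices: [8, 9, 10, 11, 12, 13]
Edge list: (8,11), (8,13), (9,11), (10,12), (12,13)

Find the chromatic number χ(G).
Clique number ω(G) = 2 (lower bound: χ ≥ ω).
The graph is bipartite (no odd cycle), so 2 colors suffice: χ(G) = 2.
A valid 2-coloring: color 1: [10, 11, 13]; color 2: [8, 9, 12].

χ(G) = 2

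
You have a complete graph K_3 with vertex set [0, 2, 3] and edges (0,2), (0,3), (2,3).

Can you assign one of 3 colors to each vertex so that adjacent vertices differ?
Yes, G is 3-colorable

A valid 3-coloring: color 1: [0]; color 2: [2]; color 3: [3].
(χ(G) = 3 ≤ 3.)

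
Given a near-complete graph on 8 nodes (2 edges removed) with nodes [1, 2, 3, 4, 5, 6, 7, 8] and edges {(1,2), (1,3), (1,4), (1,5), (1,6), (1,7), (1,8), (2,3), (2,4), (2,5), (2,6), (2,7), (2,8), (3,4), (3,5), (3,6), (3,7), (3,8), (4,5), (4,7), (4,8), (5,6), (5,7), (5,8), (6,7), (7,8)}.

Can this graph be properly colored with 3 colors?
No, G is not 3-colorable

The clique on vertices [1, 2, 3, 4, 5, 7, 8] has size 7 > 3, so it alone needs 7 colors.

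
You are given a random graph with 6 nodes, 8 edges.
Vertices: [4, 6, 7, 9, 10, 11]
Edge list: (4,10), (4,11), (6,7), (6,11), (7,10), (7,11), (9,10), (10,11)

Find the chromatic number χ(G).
Clique number ω(G) = 3 (lower bound: χ ≥ ω).
The clique on [4, 10, 11] has size 3, forcing χ ≥ 3, and the coloring below uses 3 colors, so χ(G) = 3.
A valid 3-coloring: color 1: [6, 10]; color 2: [9, 11]; color 3: [4, 7].

χ(G) = 3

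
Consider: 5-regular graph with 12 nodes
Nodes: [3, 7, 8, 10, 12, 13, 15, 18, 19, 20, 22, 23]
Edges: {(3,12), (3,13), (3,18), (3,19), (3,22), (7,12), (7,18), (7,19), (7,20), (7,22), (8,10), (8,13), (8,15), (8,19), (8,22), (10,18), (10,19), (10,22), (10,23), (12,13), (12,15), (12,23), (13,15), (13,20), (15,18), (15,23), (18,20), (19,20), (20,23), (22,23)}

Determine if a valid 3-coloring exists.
No, G is not 3-colorable

Suppose a proper 3-coloring c exists. The clique [3, 12, 13] takes 3 distinct colors; by symmetry let c(3) = 1, c(12) = 2, c(13) = 3.
- Vertex 15: neighbors [12, 13] already have colors [2, 3] ⇒ c(15) = 1.
- Vertex 8: neighbors [15, 13] already have colors [1, 3] ⇒ c(8) = 2.
- Vertex 19: neighbors [3, 8] already have colors [1, 2] ⇒ c(19) = 3.
- Vertex 7: neighbors [12, 19] already have colors [2, 3] ⇒ c(7) = 1.
- Vertex 10: neighbors [8, 19] already have colors [2, 3] ⇒ c(10) = 1.
- Vertex 20: neighbors [7, 13] already have colors [1, 3] ⇒ c(20) = 2.
- Vertex 22: neighbors [3, 8] already have colors [1, 2] ⇒ c(22) = 3.
- Vertex 23: neighbors [10, 12, 22] already have colors [1, 2, 3] — all 3 colors blocked. Contradiction.
The forced assignments end in a contradiction, so G has no proper 3-coloring (χ ≥ 4).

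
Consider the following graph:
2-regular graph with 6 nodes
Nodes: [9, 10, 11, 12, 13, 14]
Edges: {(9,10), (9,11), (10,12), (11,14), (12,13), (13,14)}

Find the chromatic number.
Clique number ω(G) = 2 (lower bound: χ ≥ ω).
The graph is bipartite (no odd cycle), so 2 colors suffice: χ(G) = 2.
A valid 2-coloring: color 1: [10, 11, 13]; color 2: [9, 12, 14].

χ(G) = 2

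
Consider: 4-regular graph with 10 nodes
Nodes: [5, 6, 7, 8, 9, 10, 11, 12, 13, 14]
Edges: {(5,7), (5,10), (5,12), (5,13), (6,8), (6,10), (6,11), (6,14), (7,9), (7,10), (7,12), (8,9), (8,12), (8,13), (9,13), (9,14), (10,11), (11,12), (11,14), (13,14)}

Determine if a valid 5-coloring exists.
A valid 5-coloring: color 1: [5, 8, 14]; color 2: [6, 7, 13]; color 3: [9, 10, 12]; color 4: [11].
(χ(G) = 4 ≤ 5.)

Yes, G is 5-colorable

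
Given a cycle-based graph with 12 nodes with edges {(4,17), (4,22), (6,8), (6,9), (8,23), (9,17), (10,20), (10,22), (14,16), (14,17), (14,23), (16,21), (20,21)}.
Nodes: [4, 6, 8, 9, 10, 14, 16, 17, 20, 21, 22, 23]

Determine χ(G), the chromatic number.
Clique number ω(G) = 2 (lower bound: χ ≥ ω).
The graph is bipartite (no odd cycle), so 2 colors suffice: χ(G) = 2.
A valid 2-coloring: color 1: [4, 8, 9, 10, 14, 21]; color 2: [6, 16, 17, 20, 22, 23].

χ(G) = 2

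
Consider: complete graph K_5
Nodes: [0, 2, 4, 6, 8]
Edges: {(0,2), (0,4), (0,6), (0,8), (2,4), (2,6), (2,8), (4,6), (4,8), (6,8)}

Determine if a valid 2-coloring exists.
No, G is not 2-colorable

The clique on vertices [0, 2, 4, 6, 8] has size 5 > 2, so it alone needs 5 colors.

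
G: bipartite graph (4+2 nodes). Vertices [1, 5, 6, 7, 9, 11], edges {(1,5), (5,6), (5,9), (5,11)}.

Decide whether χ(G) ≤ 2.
A valid 2-coloring: color 1: [5, 7]; color 2: [1, 6, 9, 11].
(χ(G) = 2 ≤ 2.)

Yes, G is 2-colorable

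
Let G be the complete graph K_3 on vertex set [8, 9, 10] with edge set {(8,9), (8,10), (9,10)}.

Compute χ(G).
Clique number ω(G) = 3 (lower bound: χ ≥ ω).
The clique on [8, 9, 10] has size 3, forcing χ ≥ 3, and the coloring below uses 3 colors, so χ(G) = 3.
A valid 3-coloring: color 1: [10]; color 2: [8]; color 3: [9].

χ(G) = 3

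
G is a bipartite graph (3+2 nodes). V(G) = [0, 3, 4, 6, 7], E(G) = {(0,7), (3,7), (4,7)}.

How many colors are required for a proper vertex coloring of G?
χ(G) = 2

Clique number ω(G) = 2 (lower bound: χ ≥ ω).
The graph is bipartite (no odd cycle), so 2 colors suffice: χ(G) = 2.
A valid 2-coloring: color 1: [6, 7]; color 2: [0, 3, 4].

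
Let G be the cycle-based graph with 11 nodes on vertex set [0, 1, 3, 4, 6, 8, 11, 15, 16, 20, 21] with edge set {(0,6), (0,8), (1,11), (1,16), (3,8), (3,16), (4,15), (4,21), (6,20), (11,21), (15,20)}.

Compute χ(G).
Clique number ω(G) = 2 (lower bound: χ ≥ ω).
Odd cycle [11, 21, 4, 15, 20, 6, 0, 8, 3, 16, 1] needs 3 colors (χ ≥ 3).
The coloring below uses 3 colors, so χ(G) = 3.
A valid 3-coloring: color 1: [0, 4, 11, 16, 20]; color 2: [1, 6, 8, 15, 21]; color 3: [3].

χ(G) = 3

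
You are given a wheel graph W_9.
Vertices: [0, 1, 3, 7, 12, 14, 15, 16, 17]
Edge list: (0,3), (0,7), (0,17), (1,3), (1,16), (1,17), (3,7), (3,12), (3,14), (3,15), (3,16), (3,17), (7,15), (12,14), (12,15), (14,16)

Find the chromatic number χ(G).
χ(G) = 3

Clique number ω(G) = 3 (lower bound: χ ≥ ω).
The clique on [0, 3, 17] has size 3, forcing χ ≥ 3, and the coloring below uses 3 colors, so χ(G) = 3.
A valid 3-coloring: color 1: [3]; color 2: [7, 12, 16, 17]; color 3: [0, 1, 14, 15].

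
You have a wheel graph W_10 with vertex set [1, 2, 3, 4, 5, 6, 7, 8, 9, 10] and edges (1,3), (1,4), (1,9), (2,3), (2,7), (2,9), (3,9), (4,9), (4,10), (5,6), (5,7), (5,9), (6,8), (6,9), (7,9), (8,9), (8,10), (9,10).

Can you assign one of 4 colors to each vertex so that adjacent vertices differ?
Yes, G is 4-colorable

A valid 4-coloring: color 1: [9]; color 2: [3, 6, 7, 10]; color 3: [1, 2, 5, 8]; color 4: [4].
(χ(G) = 4 ≤ 4.)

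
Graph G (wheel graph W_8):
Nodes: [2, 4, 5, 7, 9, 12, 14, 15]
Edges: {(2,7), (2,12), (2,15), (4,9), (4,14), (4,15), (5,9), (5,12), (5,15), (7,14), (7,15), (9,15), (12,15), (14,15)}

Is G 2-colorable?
The clique on vertices [2, 12, 15] has size 3 > 2, so it alone needs 3 colors.

No, G is not 2-colorable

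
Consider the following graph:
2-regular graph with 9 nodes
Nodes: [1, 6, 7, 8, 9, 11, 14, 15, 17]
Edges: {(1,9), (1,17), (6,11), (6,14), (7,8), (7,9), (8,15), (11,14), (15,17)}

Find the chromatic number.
Clique number ω(G) = 3 (lower bound: χ ≥ ω).
The clique on [6, 11, 14] has size 3, forcing χ ≥ 3, and the coloring below uses 3 colors, so χ(G) = 3.
A valid 3-coloring: color 1: [6, 8, 9, 17]; color 2: [1, 7, 14, 15]; color 3: [11].

χ(G) = 3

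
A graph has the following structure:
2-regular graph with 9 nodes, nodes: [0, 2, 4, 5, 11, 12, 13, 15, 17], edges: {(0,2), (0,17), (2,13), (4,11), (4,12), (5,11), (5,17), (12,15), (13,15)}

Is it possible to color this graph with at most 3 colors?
Yes, G is 3-colorable

A valid 3-coloring: color 1: [0, 4, 5, 13]; color 2: [2, 11, 15, 17]; color 3: [12].
(χ(G) = 3 ≤ 3.)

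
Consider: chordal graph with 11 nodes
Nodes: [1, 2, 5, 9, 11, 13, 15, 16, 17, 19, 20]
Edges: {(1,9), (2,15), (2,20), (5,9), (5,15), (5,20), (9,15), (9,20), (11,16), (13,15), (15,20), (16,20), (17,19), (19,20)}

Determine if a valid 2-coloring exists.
The clique on vertices [5, 9, 15, 20] has size 4 > 2, so it alone needs 4 colors.

No, G is not 2-colorable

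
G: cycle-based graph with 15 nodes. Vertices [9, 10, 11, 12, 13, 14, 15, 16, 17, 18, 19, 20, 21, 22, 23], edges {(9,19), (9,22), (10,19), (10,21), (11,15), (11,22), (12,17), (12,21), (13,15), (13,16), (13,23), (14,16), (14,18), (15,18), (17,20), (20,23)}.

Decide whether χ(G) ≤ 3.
Yes, G is 3-colorable

A valid 3-coloring: color 1: [15, 16, 17, 19, 21, 22, 23]; color 2: [9, 10, 11, 12, 13, 18, 20]; color 3: [14].
(χ(G) = 3 ≤ 3.)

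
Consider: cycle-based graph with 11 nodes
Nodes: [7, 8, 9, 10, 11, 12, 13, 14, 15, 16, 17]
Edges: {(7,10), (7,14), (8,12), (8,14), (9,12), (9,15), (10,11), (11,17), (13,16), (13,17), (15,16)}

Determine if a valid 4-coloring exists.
A valid 4-coloring: color 1: [7, 8, 11, 13, 15]; color 2: [10, 12, 14, 16, 17]; color 3: [9].
(χ(G) = 3 ≤ 4.)

Yes, G is 4-colorable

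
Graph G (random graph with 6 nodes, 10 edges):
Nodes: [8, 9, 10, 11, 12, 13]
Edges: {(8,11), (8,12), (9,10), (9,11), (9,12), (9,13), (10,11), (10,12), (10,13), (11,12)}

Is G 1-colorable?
No, G is not 1-colorable

The clique on vertices [9, 10, 11, 12] has size 4 > 1, so it alone needs 4 colors.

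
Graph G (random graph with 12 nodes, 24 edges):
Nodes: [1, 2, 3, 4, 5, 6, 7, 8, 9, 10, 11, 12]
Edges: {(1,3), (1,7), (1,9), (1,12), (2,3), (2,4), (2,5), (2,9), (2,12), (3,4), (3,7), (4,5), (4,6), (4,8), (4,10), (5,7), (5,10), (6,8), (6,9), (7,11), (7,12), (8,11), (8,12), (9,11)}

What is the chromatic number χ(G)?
Clique number ω(G) = 3 (lower bound: χ ≥ ω).
The clique on [1, 3, 7] has size 3, forcing χ ≥ 3, and the coloring below uses 3 colors, so χ(G) = 3.
A valid 3-coloring: color 1: [4, 7, 9]; color 2: [1, 2, 8, 10]; color 3: [3, 5, 6, 11, 12].

χ(G) = 3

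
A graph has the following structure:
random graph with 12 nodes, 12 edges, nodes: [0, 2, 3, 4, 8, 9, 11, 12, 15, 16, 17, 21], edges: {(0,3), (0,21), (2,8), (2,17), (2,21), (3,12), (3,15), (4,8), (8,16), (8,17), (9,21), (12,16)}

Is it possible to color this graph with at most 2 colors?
No, G is not 2-colorable

The clique on vertices [2, 8, 17] has size 3 > 2, so it alone needs 3 colors.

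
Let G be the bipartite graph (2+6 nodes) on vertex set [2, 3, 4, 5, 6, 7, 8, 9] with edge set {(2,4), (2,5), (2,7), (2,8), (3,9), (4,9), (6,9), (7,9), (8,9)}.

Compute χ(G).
Clique number ω(G) = 2 (lower bound: χ ≥ ω).
The graph is bipartite (no odd cycle), so 2 colors suffice: χ(G) = 2.
A valid 2-coloring: color 1: [2, 9]; color 2: [3, 4, 5, 6, 7, 8].

χ(G) = 2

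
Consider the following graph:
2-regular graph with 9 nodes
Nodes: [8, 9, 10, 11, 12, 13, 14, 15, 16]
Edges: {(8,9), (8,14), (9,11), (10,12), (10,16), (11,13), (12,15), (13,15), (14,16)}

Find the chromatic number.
Clique number ω(G) = 2 (lower bound: χ ≥ ω).
Odd cycle [11, 13, 15, 12, 10, 16, 14, 8, 9] needs 3 colors (χ ≥ 3).
The coloring below uses 3 colors, so χ(G) = 3.
A valid 3-coloring: color 1: [8, 11, 15, 16]; color 2: [9, 10, 13, 14]; color 3: [12].

χ(G) = 3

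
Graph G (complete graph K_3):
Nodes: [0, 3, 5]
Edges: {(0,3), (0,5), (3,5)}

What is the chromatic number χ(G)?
χ(G) = 3

Clique number ω(G) = 3 (lower bound: χ ≥ ω).
The clique on [0, 3, 5] has size 3, forcing χ ≥ 3, and the coloring below uses 3 colors, so χ(G) = 3.
A valid 3-coloring: color 1: [0]; color 2: [3]; color 3: [5].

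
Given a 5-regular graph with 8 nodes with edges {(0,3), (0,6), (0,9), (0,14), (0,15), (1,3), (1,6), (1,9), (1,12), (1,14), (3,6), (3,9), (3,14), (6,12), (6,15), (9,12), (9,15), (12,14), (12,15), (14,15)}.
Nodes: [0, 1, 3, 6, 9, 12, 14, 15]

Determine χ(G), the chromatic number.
χ(G) = 4

Clique number ω(G) = 3 (lower bound: χ ≥ ω).
Odd cycle [15, 0, 3, 1, 12] needs 3 colors (χ ≥ 3).
Vertex 6 is adjacent to every vertex of [0, 1, 3, 12, 15], which already need 3 colors among themselves, so 6 needs a new color (χ ≥ 4).
The coloring below uses 4 colors, so χ(G) = 4.
A valid 4-coloring: color 1: [6, 9, 14]; color 2: [1, 15]; color 3: [0, 12]; color 4: [3].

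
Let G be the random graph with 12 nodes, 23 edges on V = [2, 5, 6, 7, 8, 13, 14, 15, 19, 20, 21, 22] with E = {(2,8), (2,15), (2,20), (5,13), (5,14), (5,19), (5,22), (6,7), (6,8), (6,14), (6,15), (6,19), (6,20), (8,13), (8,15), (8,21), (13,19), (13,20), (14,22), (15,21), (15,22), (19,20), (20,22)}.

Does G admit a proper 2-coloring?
No, G is not 2-colorable

The clique on vertices [2, 8, 15] has size 3 > 2, so it alone needs 3 colors.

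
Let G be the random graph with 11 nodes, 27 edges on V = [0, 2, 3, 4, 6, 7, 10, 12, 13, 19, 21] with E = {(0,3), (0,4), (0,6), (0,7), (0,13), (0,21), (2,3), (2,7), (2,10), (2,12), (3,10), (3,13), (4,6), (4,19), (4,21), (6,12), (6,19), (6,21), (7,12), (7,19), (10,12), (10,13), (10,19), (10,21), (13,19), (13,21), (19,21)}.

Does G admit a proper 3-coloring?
No, G is not 3-colorable

The clique on vertices [0, 4, 6, 21] has size 4 > 3, so it alone needs 4 colors.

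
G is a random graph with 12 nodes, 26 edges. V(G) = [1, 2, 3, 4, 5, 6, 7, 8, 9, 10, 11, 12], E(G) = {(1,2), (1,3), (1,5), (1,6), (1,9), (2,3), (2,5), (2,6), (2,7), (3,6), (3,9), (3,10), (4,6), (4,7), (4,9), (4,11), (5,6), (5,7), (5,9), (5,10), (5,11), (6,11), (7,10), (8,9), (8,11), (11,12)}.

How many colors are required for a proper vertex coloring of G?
Clique number ω(G) = 4 (lower bound: χ ≥ ω).
The clique on [1, 2, 3, 6] has size 4, forcing χ ≥ 4, and the coloring below uses 4 colors, so χ(G) = 4.
A valid 4-coloring: color 1: [3, 4, 5, 8, 12]; color 2: [6, 7, 9]; color 3: [1, 10, 11]; color 4: [2].

χ(G) = 4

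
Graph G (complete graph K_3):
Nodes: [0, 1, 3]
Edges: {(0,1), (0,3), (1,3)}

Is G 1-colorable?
No, G is not 1-colorable

The clique on vertices [0, 1, 3] has size 3 > 1, so it alone needs 3 colors.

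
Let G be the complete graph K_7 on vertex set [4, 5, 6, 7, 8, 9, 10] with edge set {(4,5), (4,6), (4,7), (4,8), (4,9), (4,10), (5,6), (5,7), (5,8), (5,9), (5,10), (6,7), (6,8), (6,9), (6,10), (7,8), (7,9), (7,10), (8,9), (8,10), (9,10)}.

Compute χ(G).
χ(G) = 7

Clique number ω(G) = 7 (lower bound: χ ≥ ω).
The clique on [4, 5, 6, 7, 8, 9, 10] has size 7, forcing χ ≥ 7, and the coloring below uses 7 colors, so χ(G) = 7.
A valid 7-coloring: color 1: [9]; color 2: [7]; color 3: [4]; color 4: [10]; color 5: [8]; color 6: [5]; color 7: [6].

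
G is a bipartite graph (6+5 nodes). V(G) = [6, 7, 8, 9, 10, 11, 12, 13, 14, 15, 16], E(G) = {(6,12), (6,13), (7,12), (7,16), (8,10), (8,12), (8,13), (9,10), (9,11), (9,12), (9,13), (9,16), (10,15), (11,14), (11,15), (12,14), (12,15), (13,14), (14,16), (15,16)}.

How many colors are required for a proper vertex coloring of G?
χ(G) = 2

Clique number ω(G) = 2 (lower bound: χ ≥ ω).
The graph is bipartite (no odd cycle), so 2 colors suffice: χ(G) = 2.
A valid 2-coloring: color 1: [10, 11, 12, 13, 16]; color 2: [6, 7, 8, 9, 14, 15].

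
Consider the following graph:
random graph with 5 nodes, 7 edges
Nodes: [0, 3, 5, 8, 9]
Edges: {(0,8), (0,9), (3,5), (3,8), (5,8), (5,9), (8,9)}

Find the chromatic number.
χ(G) = 3

Clique number ω(G) = 3 (lower bound: χ ≥ ω).
The clique on [0, 8, 9] has size 3, forcing χ ≥ 3, and the coloring below uses 3 colors, so χ(G) = 3.
A valid 3-coloring: color 1: [8]; color 2: [0, 5]; color 3: [3, 9].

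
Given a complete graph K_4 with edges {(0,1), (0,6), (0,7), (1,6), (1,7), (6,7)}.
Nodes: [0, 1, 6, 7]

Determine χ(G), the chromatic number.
Clique number ω(G) = 4 (lower bound: χ ≥ ω).
The clique on [0, 1, 6, 7] has size 4, forcing χ ≥ 4, and the coloring below uses 4 colors, so χ(G) = 4.
A valid 4-coloring: color 1: [7]; color 2: [1]; color 3: [0]; color 4: [6].

χ(G) = 4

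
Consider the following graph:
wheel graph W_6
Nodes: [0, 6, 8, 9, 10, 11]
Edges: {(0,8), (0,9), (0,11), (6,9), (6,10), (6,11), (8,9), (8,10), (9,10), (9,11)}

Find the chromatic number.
χ(G) = 4

Clique number ω(G) = 3 (lower bound: χ ≥ ω).
Odd cycle [8, 0, 11, 6, 10] needs 3 colors (χ ≥ 3).
Vertex 9 is adjacent to every vertex of [0, 6, 8, 10, 11], which already need 3 colors among themselves, so 9 needs a new color (χ ≥ 4).
The coloring below uses 4 colors, so χ(G) = 4.
A valid 4-coloring: color 1: [9]; color 2: [6, 8]; color 3: [0, 10]; color 4: [11].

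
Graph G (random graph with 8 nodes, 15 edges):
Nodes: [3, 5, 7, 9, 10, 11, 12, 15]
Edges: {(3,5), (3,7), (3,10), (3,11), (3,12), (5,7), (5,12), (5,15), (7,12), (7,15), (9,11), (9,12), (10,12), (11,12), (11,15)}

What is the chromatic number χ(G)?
χ(G) = 4

Clique number ω(G) = 4 (lower bound: χ ≥ ω).
The clique on [3, 5, 7, 12] has size 4, forcing χ ≥ 4, and the coloring below uses 4 colors, so χ(G) = 4.
A valid 4-coloring: color 1: [12, 15]; color 2: [3, 9]; color 3: [7, 10, 11]; color 4: [5].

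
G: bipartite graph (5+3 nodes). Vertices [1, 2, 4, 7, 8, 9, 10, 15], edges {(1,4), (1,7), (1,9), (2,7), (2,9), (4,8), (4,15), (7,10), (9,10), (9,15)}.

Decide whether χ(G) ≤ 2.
Yes, G is 2-colorable

A valid 2-coloring: color 1: [4, 7, 9]; color 2: [1, 2, 8, 10, 15].
(χ(G) = 2 ≤ 2.)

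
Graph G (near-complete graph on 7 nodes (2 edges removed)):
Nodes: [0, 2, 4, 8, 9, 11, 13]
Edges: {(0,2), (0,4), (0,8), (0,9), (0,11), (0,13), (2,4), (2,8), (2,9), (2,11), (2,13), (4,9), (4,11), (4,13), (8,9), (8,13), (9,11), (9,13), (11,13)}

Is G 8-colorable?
A valid 8-coloring: color 1: [0]; color 2: [13]; color 3: [9]; color 4: [2]; color 5: [8, 11]; color 6: [4].
(χ(G) = 6 ≤ 8.)

Yes, G is 8-colorable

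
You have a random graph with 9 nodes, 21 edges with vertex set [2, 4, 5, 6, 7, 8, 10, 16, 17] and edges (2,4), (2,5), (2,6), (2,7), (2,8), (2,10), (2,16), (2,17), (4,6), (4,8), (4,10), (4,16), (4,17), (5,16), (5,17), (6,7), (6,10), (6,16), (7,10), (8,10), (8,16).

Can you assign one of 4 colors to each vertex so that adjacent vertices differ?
Yes, G is 4-colorable

A valid 4-coloring: color 1: [2]; color 2: [4, 5, 7]; color 3: [10, 16, 17]; color 4: [6, 8].
(χ(G) = 4 ≤ 4.)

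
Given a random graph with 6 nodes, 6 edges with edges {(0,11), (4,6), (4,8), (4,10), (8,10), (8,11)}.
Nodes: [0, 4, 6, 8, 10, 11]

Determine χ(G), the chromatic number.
Clique number ω(G) = 3 (lower bound: χ ≥ ω).
The clique on [4, 8, 10] has size 3, forcing χ ≥ 3, and the coloring below uses 3 colors, so χ(G) = 3.
A valid 3-coloring: color 1: [4, 11]; color 2: [0, 6, 8]; color 3: [10].

χ(G) = 3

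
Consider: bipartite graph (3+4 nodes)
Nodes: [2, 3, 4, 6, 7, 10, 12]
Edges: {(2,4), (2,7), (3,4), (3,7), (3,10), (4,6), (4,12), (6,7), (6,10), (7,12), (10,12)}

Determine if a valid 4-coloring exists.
Yes, G is 4-colorable

A valid 4-coloring: color 1: [4, 7, 10]; color 2: [2, 3, 6, 12].
(χ(G) = 2 ≤ 4.)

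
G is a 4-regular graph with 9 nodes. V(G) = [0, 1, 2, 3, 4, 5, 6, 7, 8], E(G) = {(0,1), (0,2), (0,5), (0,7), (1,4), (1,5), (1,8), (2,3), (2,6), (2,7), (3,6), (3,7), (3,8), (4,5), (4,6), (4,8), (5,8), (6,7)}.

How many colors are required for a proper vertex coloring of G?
χ(G) = 4

Clique number ω(G) = 4 (lower bound: χ ≥ ω).
The clique on [2, 3, 6, 7] has size 4, forcing χ ≥ 4, and the coloring below uses 4 colors, so χ(G) = 4.
A valid 4-coloring: color 1: [7, 8]; color 2: [0, 3, 4]; color 3: [2, 5]; color 4: [1, 6].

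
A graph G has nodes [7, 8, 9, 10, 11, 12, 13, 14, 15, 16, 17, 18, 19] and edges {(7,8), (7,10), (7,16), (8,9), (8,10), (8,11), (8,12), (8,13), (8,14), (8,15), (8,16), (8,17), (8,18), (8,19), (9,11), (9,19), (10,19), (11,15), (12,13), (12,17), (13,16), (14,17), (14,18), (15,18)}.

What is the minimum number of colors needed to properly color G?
χ(G) = 3

Clique number ω(G) = 3 (lower bound: χ ≥ ω).
The clique on [7, 8, 16] has size 3, forcing χ ≥ 3, and the coloring below uses 3 colors, so χ(G) = 3.
A valid 3-coloring: color 1: [8]; color 2: [9, 10, 12, 14, 15, 16]; color 3: [7, 11, 13, 17, 18, 19].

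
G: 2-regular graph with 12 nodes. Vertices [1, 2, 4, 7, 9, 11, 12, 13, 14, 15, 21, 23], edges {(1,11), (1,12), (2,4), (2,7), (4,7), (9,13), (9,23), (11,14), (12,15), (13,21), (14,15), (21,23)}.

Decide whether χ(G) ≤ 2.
No, G is not 2-colorable

The clique on vertices [2, 4, 7] has size 3 > 2, so it alone needs 3 colors.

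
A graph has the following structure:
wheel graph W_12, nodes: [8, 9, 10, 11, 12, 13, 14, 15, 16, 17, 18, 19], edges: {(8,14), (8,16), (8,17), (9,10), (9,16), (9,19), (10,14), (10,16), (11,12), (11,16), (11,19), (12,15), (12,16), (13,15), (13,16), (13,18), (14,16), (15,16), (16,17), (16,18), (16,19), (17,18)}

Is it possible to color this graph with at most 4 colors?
A valid 4-coloring: color 1: [16]; color 2: [12, 13, 14, 17, 19]; color 3: [8, 9, 11, 15, 18]; color 4: [10].
(χ(G) = 4 ≤ 4.)

Yes, G is 4-colorable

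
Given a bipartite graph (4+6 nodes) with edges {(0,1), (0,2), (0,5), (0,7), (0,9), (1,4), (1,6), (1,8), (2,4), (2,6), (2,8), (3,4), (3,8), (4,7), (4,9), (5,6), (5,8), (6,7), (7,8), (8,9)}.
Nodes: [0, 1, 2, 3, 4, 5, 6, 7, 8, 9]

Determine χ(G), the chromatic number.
Clique number ω(G) = 2 (lower bound: χ ≥ ω).
The graph is bipartite (no odd cycle), so 2 colors suffice: χ(G) = 2.
A valid 2-coloring: color 1: [0, 4, 6, 8]; color 2: [1, 2, 3, 5, 7, 9].

χ(G) = 2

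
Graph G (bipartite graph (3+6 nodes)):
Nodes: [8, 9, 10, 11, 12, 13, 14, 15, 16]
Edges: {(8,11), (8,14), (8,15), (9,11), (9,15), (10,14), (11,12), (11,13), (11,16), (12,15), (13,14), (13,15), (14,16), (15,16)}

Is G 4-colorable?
A valid 4-coloring: color 1: [11, 14, 15]; color 2: [8, 9, 10, 12, 13, 16].
(χ(G) = 2 ≤ 4.)

Yes, G is 4-colorable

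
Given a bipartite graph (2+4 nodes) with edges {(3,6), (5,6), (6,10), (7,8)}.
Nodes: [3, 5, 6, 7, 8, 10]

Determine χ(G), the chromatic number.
Clique number ω(G) = 2 (lower bound: χ ≥ ω).
The graph is bipartite (no odd cycle), so 2 colors suffice: χ(G) = 2.
A valid 2-coloring: color 1: [6, 8]; color 2: [3, 5, 7, 10].

χ(G) = 2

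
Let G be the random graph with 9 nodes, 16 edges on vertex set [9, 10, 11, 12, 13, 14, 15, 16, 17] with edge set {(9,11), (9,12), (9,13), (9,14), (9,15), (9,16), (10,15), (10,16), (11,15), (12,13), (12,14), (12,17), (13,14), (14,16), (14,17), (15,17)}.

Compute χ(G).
Clique number ω(G) = 4 (lower bound: χ ≥ ω).
The clique on [9, 12, 13, 14] has size 4, forcing χ ≥ 4, and the coloring below uses 4 colors, so χ(G) = 4.
A valid 4-coloring: color 1: [9, 10, 17]; color 2: [14, 15]; color 3: [11, 12, 16]; color 4: [13].

χ(G) = 4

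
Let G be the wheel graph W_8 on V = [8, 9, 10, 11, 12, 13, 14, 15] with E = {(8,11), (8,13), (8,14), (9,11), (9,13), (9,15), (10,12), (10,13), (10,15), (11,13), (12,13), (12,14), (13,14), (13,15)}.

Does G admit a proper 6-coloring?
A valid 6-coloring: color 1: [13]; color 2: [8, 12, 15]; color 3: [10, 11, 14]; color 4: [9].
(χ(G) = 4 ≤ 6.)

Yes, G is 6-colorable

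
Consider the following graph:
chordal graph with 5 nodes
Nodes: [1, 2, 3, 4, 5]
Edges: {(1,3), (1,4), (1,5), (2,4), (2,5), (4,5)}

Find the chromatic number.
Clique number ω(G) = 3 (lower bound: χ ≥ ω).
The clique on [1, 4, 5] has size 3, forcing χ ≥ 3, and the coloring below uses 3 colors, so χ(G) = 3.
A valid 3-coloring: color 1: [1, 2]; color 2: [3, 5]; color 3: [4].

χ(G) = 3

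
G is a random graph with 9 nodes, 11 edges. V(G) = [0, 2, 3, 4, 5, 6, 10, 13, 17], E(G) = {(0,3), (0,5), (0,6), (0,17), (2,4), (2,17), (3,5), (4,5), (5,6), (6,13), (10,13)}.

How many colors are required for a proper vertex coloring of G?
Clique number ω(G) = 3 (lower bound: χ ≥ ω).
The clique on [0, 3, 5] has size 3, forcing χ ≥ 3, and the coloring below uses 3 colors, so χ(G) = 3.
A valid 3-coloring: color 1: [2, 5, 13]; color 2: [0, 4, 10]; color 3: [3, 6, 17].

χ(G) = 3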